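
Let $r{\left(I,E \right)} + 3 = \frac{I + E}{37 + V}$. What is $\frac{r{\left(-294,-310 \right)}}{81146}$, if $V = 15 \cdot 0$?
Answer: $- \frac{55}{230954} \approx -0.00023814$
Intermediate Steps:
$V = 0$
$r{\left(I,E \right)} = -3 + \frac{E}{37} + \frac{I}{37}$ ($r{\left(I,E \right)} = -3 + \frac{I + E}{37 + 0} = -3 + \frac{E + I}{37} = -3 + \left(E + I\right) \frac{1}{37} = -3 + \left(\frac{E}{37} + \frac{I}{37}\right) = -3 + \frac{E}{37} + \frac{I}{37}$)
$\frac{r{\left(-294,-310 \right)}}{81146} = \frac{-3 + \frac{1}{37} \left(-310\right) + \frac{1}{37} \left(-294\right)}{81146} = \left(-3 - \frac{310}{37} - \frac{294}{37}\right) \frac{1}{81146} = \left(- \frac{715}{37}\right) \frac{1}{81146} = - \frac{55}{230954}$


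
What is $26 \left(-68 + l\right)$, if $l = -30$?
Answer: $-2548$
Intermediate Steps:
$26 \left(-68 + l\right) = 26 \left(-68 - 30\right) = 26 \left(-98\right) = -2548$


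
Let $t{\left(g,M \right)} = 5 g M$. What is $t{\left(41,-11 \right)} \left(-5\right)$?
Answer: $11275$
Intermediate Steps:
$t{\left(g,M \right)} = 5 M g$
$t{\left(41,-11 \right)} \left(-5\right) = 5 \left(-11\right) 41 \left(-5\right) = \left(-2255\right) \left(-5\right) = 11275$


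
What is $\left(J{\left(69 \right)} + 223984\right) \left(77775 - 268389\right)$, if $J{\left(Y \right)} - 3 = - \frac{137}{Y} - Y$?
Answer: $- \frac{981675125290}{23} \approx -4.2681 \cdot 10^{10}$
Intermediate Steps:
$J{\left(Y \right)} = 3 - Y - \frac{137}{Y}$ ($J{\left(Y \right)} = 3 - \left(Y + \frac{137}{Y}\right) = 3 - Y - \frac{137}{Y}$)
$\left(J{\left(69 \right)} + 223984\right) \left(77775 - 268389\right) = \left(\left(3 - 69 - \frac{137}{69}\right) + 223984\right) \left(77775 - 268389\right) = \left(\left(3 - 69 - \frac{137}{69}\right) + 223984\right) \left(-190614\right) = \left(- \frac{4691}{69} + 223984\right) \left(-190614\right) = \frac{15450205}{69} \left(-190614\right) = - \frac{981675125290}{23}$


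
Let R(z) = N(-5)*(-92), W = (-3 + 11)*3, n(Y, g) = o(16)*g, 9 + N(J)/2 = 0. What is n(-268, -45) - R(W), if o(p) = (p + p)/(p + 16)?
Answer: -1701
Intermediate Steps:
o(p) = 2*p/(16 + p) (o(p) = (2*p)/(16 + p) = 2*p/(16 + p))
N(J) = -18 (N(J) = -18 + 2*0 = -18 + 0 = -18)
n(Y, g) = g (n(Y, g) = (2*16/(16 + 16))*g = (2*16/32)*g = (2*16*(1/32))*g = 1*g = g)
W = 24 (W = 8*3 = 24)
R(z) = 1656 (R(z) = -18*(-92) = 1656)
n(-268, -45) - R(W) = -45 - 1*1656 = -45 - 1656 = -1701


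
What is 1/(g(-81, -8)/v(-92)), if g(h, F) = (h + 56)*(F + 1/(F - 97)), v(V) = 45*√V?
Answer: 378*I*√23/841 ≈ 2.1556*I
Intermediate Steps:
g(h, F) = (56 + h)*(F + 1/(-97 + F))
1/(g(-81, -8)/v(-92)) = 1/(((56 - 81 - 5432*(-8) + 56*(-8)² - 81*(-8)² - 97*(-8)*(-81))/(-97 - 8))/((45*√(-92)))) = 1/(((56 - 81 + 43456 + 56*64 - 81*64 - 62856)/(-105))/((45*(2*I*√23)))) = 1/((-(56 - 81 + 43456 + 3584 - 5184 - 62856)/105)/((90*I*√23))) = 1/((-1/105*(-21025))*(-I*√23/2070)) = 1/(4205*(-I*√23/2070)/21) = 1/(-841*I*√23/8694) = 378*I*√23/841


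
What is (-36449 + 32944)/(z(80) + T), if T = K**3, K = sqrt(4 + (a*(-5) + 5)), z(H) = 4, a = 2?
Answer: -14020/17 - 3505*I/17 ≈ -824.71 - 206.18*I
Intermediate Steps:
K = I (K = sqrt(4 + (2*(-5) + 5)) = sqrt(4 + (-10 + 5)) = sqrt(4 - 5) = sqrt(-1) = I ≈ 1.0*I)
T = -I (T = I**3 = -I ≈ -1.0*I)
(-36449 + 32944)/(z(80) + T) = (-36449 + 32944)/(4 - I) = -3505*(4 + I)/17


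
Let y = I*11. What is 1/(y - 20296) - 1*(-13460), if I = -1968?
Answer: 564566239/41944 ≈ 13460.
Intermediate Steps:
y = -21648 (y = -1968*11 = -21648)
1/(y - 20296) - 1*(-13460) = 1/(-21648 - 20296) - 1*(-13460) = 1/(-41944) + 13460 = -1/41944 + 13460 = 564566239/41944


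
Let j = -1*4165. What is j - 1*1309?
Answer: -5474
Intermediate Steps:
j = -4165
j - 1*1309 = -4165 - 1*1309 = -4165 - 1309 = -5474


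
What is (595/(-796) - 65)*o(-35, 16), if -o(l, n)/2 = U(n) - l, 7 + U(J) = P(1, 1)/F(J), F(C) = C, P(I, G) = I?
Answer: 23498415/6368 ≈ 3690.1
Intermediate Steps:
U(J) = -7 + 1/J
o(l, n) = 14 - 2/n + 2*l (o(l, n) = -2*((-7 + 1/n) - l) = -2*(-7 + 1/n - l) = 14 - 2/n + 2*l)
(595/(-796) - 65)*o(-35, 16) = (595/(-796) - 65)*(14 - 2/16 + 2*(-35)) = (595*(-1/796) - 65)*(14 - 2*1/16 - 70) = (-595/796 - 65)*(14 - ⅛ - 70) = -52335/796*(-449/8) = 23498415/6368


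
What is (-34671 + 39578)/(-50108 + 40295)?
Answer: -4907/9813 ≈ -0.50005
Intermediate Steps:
(-34671 + 39578)/(-50108 + 40295) = 4907/(-9813) = 4907*(-1/9813) = -4907/9813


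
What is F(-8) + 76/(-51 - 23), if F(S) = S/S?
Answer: -1/37 ≈ -0.027027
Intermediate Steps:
F(S) = 1
F(-8) + 76/(-51 - 23) = 1 + 76/(-51 - 23) = 1 + 76/(-74) = 1 + 76*(-1/74) = 1 - 38/37 = -1/37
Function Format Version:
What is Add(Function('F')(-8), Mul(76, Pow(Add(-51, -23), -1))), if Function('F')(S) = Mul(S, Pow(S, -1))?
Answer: Rational(-1, 37) ≈ -0.027027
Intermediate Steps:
Function('F')(S) = 1
Add(Function('F')(-8), Mul(76, Pow(Add(-51, -23), -1))) = Add(1, Mul(76, Pow(Add(-51, -23), -1))) = Add(1, Mul(76, Pow(-74, -1))) = Add(1, Mul(76, Rational(-1, 74))) = Add(1, Rational(-38, 37)) = Rational(-1, 37)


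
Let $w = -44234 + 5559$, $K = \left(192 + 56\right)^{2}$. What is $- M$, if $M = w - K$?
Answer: $100179$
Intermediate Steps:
$K = 61504$ ($K = 248^{2} = 61504$)
$w = -38675$
$M = -100179$ ($M = -38675 - 61504 = -100179$)
$- M = \left(-1\right) \left(-100179\right) = 100179$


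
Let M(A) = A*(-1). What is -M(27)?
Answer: 27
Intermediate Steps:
M(A) = -A
-M(27) = -(-1)*27 = -1*(-27) = 27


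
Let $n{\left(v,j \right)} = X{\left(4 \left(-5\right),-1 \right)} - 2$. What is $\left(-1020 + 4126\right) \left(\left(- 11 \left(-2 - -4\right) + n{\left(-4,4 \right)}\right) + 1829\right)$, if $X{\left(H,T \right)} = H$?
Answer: $5544210$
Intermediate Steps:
$n{\left(v,j \right)} = -22$ ($n{\left(v,j \right)} = 4 \left(-5\right) - 2 = -20 - 2 = -22$)
$\left(-1020 + 4126\right) \left(\left(- 11 \left(-2 - -4\right) + n{\left(-4,4 \right)}\right) + 1829\right) = \left(-1020 + 4126\right) \left(\left(- 11 \left(-2 - -4\right) - 22\right) + 1829\right) = 3106 \left(\left(- 11 \left(-2 + 4\right) - 22\right) + 1829\right) = 3106 \left(\left(\left(-11\right) 2 - 22\right) + 1829\right) = 3106 \left(\left(-22 - 22\right) + 1829\right) = 3106 \left(-44 + 1829\right) = 3106 \cdot 1785 = 5544210$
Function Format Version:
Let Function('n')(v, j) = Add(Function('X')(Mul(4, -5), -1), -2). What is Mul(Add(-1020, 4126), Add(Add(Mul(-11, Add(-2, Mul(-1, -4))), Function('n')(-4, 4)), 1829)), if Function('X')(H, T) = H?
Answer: 5544210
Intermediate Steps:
Function('n')(v, j) = -22 (Function('n')(v, j) = Add(Mul(4, -5), -2) = Add(-20, -2) = -22)
Mul(Add(-1020, 4126), Add(Add(Mul(-11, Add(-2, Mul(-1, -4))), Function('n')(-4, 4)), 1829)) = Mul(Add(-1020, 4126), Add(Add(Mul(-11, Add(-2, Mul(-1, -4))), -22), 1829)) = Mul(3106, Add(Add(Mul(-11, Add(-2, 4)), -22), 1829)) = Mul(3106, Add(Add(Mul(-11, 2), -22), 1829)) = Mul(3106, Add(Add(-22, -22), 1829)) = Mul(3106, Add(-44, 1829)) = Mul(3106, 1785) = 5544210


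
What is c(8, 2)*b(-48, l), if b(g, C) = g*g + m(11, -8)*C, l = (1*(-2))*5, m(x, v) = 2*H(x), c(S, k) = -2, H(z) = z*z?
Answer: 232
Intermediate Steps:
H(z) = z²
m(x, v) = 2*x²
l = -10 (l = -2*5 = -10)
b(g, C) = g² + 242*C (b(g, C) = g*g + (2*11²)*C = g² + (2*121)*C = g² + 242*C)
c(8, 2)*b(-48, l) = -2*((-48)² + 242*(-10)) = -2*(2304 - 2420) = -2*(-116) = 232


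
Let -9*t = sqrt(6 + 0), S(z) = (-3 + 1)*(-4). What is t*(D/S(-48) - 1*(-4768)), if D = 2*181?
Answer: -19253*sqrt(6)/36 ≈ -1310.0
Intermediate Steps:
S(z) = 8 (S(z) = -2*(-4) = 8)
D = 362
t = -sqrt(6)/9 (t = -sqrt(6 + 0)/9 = -sqrt(6)/9 ≈ -0.27217)
t*(D/S(-48) - 1*(-4768)) = (-sqrt(6)/9)*(362/8 - 1*(-4768)) = (-sqrt(6)/9)*(362*(1/8) + 4768) = (-sqrt(6)/9)*(181/4 + 4768) = -sqrt(6)/9*(19253/4) = -19253*sqrt(6)/36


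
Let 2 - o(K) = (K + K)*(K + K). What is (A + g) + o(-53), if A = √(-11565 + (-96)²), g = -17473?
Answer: -28707 + 9*I*√29 ≈ -28707.0 + 48.466*I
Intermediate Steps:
A = 9*I*√29 (A = √(-11565 + 9216) = √(-2349) = 9*I*√29 ≈ 48.466*I)
o(K) = 2 - 4*K² (o(K) = 2 - (K + K)*(K + K) = 2 - 2*K*2*K = 2 - 4*K²)
(A + g) + o(-53) = (9*I*√29 - 17473) + (2 - 4*(-53)²) = (-17473 + 9*I*√29) + (2 - 4*2809) = (-17473 + 9*I*√29) + (2 - 11236) = (-17473 + 9*I*√29) - 11234 = -28707 + 9*I*√29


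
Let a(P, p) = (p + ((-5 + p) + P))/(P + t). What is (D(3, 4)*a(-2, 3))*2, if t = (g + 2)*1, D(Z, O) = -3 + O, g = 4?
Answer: -½ ≈ -0.50000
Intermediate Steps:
t = 6 (t = (4 + 2)*1 = 6*1 = 6)
a(P, p) = (-5 + P + 2*p)/(6 + P) (a(P, p) = (p + ((-5 + p) + P))/(P + 6) = (p + (-5 + P + p))/(6 + P) = (-5 + P + 2*p)/(6 + P))
(D(3, 4)*a(-2, 3))*2 = ((-3 + 4)*((-5 - 2 + 2*3)/(6 - 2)))*2 = (1*((-5 - 2 + 6)/4))*2 = (1*((¼)*(-1)))*2 = (1*(-¼))*2 = -¼*2 = -½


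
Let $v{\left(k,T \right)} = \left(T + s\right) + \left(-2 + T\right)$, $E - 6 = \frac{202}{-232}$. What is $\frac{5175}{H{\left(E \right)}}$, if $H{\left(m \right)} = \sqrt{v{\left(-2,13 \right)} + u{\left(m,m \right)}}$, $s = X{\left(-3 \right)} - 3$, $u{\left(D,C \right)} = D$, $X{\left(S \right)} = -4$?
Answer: $\frac{10350 \sqrt{74443}}{2567} \approx 1100.1$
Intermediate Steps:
$E = \frac{595}{116}$ ($E = 6 + \frac{202}{-232} = 6 + 202 \left(- \frac{1}{232}\right) = 6 - \frac{101}{116} = \frac{595}{116} \approx 5.1293$)
$s = -7$ ($s = -4 - 3 = -7$)
$v{\left(k,T \right)} = -9 + 2 T$ ($v{\left(k,T \right)} = \left(T - 7\right) + \left(-2 + T\right) = \left(-7 + T\right) + \left(-2 + T\right) = -9 + 2 T$)
$H{\left(m \right)} = \sqrt{17 + m}$ ($H{\left(m \right)} = \sqrt{\left(-9 + 2 \cdot 13\right) + m} = \sqrt{\left(-9 + 26\right) + m} = \sqrt{17 + m}$)
$\frac{5175}{H{\left(E \right)}} = \frac{5175}{\sqrt{17 + \frac{595}{116}}} = \frac{5175}{\sqrt{\frac{2567}{116}}} = \frac{5175}{\frac{1}{58} \sqrt{74443}} = 5175 \frac{2 \sqrt{74443}}{2567} = \frac{10350 \sqrt{74443}}{2567}$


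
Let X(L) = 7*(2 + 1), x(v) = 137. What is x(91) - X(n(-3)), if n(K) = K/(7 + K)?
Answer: 116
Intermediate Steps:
X(L) = 21 (X(L) = 7*3 = 21)
x(91) - X(n(-3)) = 137 - 1*21 = 137 - 21 = 116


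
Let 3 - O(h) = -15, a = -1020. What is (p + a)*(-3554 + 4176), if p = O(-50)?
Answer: -623244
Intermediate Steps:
O(h) = 18 (O(h) = 3 - 1*(-15) = 3 + 15 = 18)
p = 18
(p + a)*(-3554 + 4176) = (18 - 1020)*(-3554 + 4176) = -1002*622 = -623244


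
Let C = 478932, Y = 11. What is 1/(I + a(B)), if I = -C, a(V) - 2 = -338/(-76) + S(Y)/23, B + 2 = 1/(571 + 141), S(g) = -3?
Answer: -874/418581047 ≈ -2.0880e-6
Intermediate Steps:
B = -1423/712 (B = -2 + 1/(571 + 141) = -2 + 1/712 = -1423/712 ≈ -1.9986)
a(V) = 5521/874 (a(V) = 2 + (-338/(-76) - 3/23) = 2 + (-338*(-1/76) - 3*1/23) = 2 + (169/38 - 3/23) = 2 + 3773/874 = 5521/874)
I = -478932 (I = -1*478932 = -478932)
1/(I + a(B)) = 1/(-478932 + 5521/874) = 1/(-418581047/874) = -874/418581047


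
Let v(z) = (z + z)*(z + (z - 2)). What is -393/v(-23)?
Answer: -131/736 ≈ -0.17799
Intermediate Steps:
v(z) = 2*z*(-2 + 2*z) (v(z) = (2*z)*(z + (-2 + z)) = (2*z)*(-2 + 2*z) = 2*z*(-2 + 2*z))
-393/v(-23) = -393*(-1/(92*(-1 - 23))) = -393/(4*(-23)*(-24)) = -393/2208 = -393*1/2208 = -131/736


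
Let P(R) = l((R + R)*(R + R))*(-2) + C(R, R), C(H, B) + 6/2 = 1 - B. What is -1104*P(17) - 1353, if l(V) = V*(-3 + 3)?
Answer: 19623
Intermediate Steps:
C(H, B) = -2 - B (C(H, B) = -3 + (1 - B) = -2 - B)
l(V) = 0 (l(V) = V*0 = 0)
P(R) = -2 - R (P(R) = 0*(-2) + (-2 - R) = 0 + (-2 - R) = -2 - R)
-1104*P(17) - 1353 = -1104*(-2 - 1*17) - 1353 = -1104*(-2 - 17) - 1353 = -1104*(-19) - 1353 = 20976 - 1353 = 19623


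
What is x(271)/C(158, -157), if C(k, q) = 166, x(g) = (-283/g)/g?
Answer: -283/12191206 ≈ -2.3213e-5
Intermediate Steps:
x(g) = -283/g²
x(271)/C(158, -157) = -283/271²/166 = -283*1/73441*(1/166) = -283/73441*1/166 = -283/12191206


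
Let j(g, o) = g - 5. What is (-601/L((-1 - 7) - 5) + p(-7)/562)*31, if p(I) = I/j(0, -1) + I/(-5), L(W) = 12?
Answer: -26173951/16860 ≈ -1552.4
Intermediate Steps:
j(g, o) = -5 + g
p(I) = -2*I/5 (p(I) = I/(-5 + 0) + I/(-5) = I/(-5) + I*(-⅕) = I*(-⅕) - I/5 = -I/5 - I/5 = -2*I/5)
(-601/L((-1 - 7) - 5) + p(-7)/562)*31 = (-601/12 - ⅖*(-7)/562)*31 = (-601*1/12 + (14/5)*(1/562))*31 = (-601/12 + 7/1405)*31 = -844321/16860*31 = -26173951/16860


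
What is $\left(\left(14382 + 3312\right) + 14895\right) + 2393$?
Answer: $34982$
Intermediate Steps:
$\left(\left(14382 + 3312\right) + 14895\right) + 2393 = \left(17694 + 14895\right) + 2393 = 32589 + 2393 = 34982$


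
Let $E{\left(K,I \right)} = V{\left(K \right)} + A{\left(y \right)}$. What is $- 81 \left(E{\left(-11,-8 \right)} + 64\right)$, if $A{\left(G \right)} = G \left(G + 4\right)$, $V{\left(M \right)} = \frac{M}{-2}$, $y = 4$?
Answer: $- \frac{16443}{2} \approx -8221.5$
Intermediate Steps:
$V{\left(M \right)} = - \frac{M}{2}$ ($V{\left(M \right)} = M \left(- \frac{1}{2}\right) = - \frac{M}{2}$)
$A{\left(G \right)} = G \left(4 + G\right)$
$E{\left(K,I \right)} = 32 - \frac{K}{2}$ ($E{\left(K,I \right)} = - \frac{K}{2} + 4 \left(4 + 4\right) = - \frac{K}{2} + 4 \cdot 8 = - \frac{K}{2} + 32 = 32 - \frac{K}{2}$)
$- 81 \left(E{\left(-11,-8 \right)} + 64\right) = - 81 \left(\left(32 - - \frac{11}{2}\right) + 64\right) = - 81 \left(\left(32 + \frac{11}{2}\right) + 64\right) = - 81 \left(\frac{75}{2} + 64\right) = \left(-81\right) \frac{203}{2} = - \frac{16443}{2}$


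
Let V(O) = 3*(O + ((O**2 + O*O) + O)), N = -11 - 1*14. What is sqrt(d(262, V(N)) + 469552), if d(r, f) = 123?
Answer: 5*sqrt(18787) ≈ 685.33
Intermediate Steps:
N = -25 (N = -11 - 14 = -25)
V(O) = 6*O + 6*O**2 (V(O) = 3*(O + ((O**2 + O**2) + O)) = 3*(O + (2*O**2 + O)) = 3*(O + (O + 2*O**2)) = 3*(2*O + 2*O**2) = 6*O + 6*O**2)
sqrt(d(262, V(N)) + 469552) = sqrt(123 + 469552) = sqrt(469675) = 5*sqrt(18787)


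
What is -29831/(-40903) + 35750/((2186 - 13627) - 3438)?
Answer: -1018426801/608595737 ≈ -1.6734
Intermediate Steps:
-29831/(-40903) + 35750/((2186 - 13627) - 3438) = -29831*(-1/40903) + 35750/(-11441 - 3438) = 29831/40903 + 35750/(-14879) = 29831/40903 + 35750*(-1/14879) = 29831/40903 - 35750/14879 = -1018426801/608595737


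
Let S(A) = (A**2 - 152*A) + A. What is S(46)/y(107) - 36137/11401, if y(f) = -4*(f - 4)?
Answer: 20089193/2348606 ≈ 8.5537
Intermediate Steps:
S(A) = A**2 - 151*A
y(f) = 16 - 4*f (y(f) = -4*(-4 + f) = 16 - 4*f)
S(46)/y(107) - 36137/11401 = (46*(-151 + 46))/(16 - 4*107) - 36137/11401 = (46*(-105))/(16 - 428) - 36137*1/11401 = -4830/(-412) - 36137/11401 = -4830*(-1/412) - 36137/11401 = 2415/206 - 36137/11401 = 20089193/2348606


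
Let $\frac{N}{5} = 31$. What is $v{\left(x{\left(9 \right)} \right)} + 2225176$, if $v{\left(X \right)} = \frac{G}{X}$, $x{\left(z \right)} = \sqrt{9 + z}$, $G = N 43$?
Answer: $2225176 + \frac{6665 \sqrt{2}}{6} \approx 2.2267 \cdot 10^{6}$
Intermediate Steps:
$N = 155$ ($N = 5 \cdot 31 = 155$)
$G = 6665$ ($G = 155 \cdot 43 = 6665$)
$v{\left(X \right)} = \frac{6665}{X}$
$v{\left(x{\left(9 \right)} \right)} + 2225176 = \frac{6665}{\sqrt{9 + 9}} + 2225176 = \frac{6665}{\sqrt{18}} + 2225176 = \frac{6665}{3 \sqrt{2}} + 2225176 = 6665 \frac{\sqrt{2}}{6} + 2225176 = \frac{6665 \sqrt{2}}{6} + 2225176 = 2225176 + \frac{6665 \sqrt{2}}{6}$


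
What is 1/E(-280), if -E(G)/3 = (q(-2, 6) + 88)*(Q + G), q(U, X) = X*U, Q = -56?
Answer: 1/76608 ≈ 1.3053e-5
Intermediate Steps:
q(U, X) = U*X
E(G) = 12768 - 228*G (E(G) = -3*(-2*6 + 88)*(-56 + G) = -3*(-12 + 88)*(-56 + G) = -228*(-56 + G) = -3*(-4256 + 76*G) = 12768 - 228*G)
1/E(-280) = 1/(12768 - 228*(-280)) = 1/(12768 + 63840) = 1/76608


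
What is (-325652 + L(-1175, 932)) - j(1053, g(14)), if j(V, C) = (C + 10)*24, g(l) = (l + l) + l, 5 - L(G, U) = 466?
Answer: -327361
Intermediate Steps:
L(G, U) = -461 (L(G, U) = 5 - 1*466 = 5 - 466 = -461)
g(l) = 3*l (g(l) = 2*l + l = 3*l)
j(V, C) = 240 + 24*C (j(V, C) = (10 + C)*24 = 240 + 24*C)
(-325652 + L(-1175, 932)) - j(1053, g(14)) = (-325652 - 461) - (240 + 24*(3*14)) = -326113 - (240 + 24*42) = -326113 - (240 + 1008) = -326113 - 1*1248 = -326113 - 1248 = -327361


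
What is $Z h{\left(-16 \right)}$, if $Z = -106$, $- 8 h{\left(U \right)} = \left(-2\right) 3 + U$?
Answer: $- \frac{583}{2} \approx -291.5$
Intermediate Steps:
$h{\left(U \right)} = \frac{3}{4} - \frac{U}{8}$ ($h{\left(U \right)} = - \frac{\left(-2\right) 3 + U}{8} = - \frac{-6 + U}{8} = \frac{3}{4} - \frac{U}{8}$)
$Z h{\left(-16 \right)} = - 106 \left(\frac{3}{4} - -2\right) = - 106 \left(\frac{3}{4} + 2\right) = \left(-106\right) \frac{11}{4} = - \frac{583}{2}$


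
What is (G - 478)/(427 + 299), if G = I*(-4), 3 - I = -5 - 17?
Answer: -289/363 ≈ -0.79614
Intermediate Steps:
I = 25 (I = 3 - (-5 - 17) = 3 - 1*(-22) = 3 + 22 = 25)
G = -100 (G = 25*(-4) = -100)
(G - 478)/(427 + 299) = (-100 - 478)/(427 + 299) = -578/726 = -578*1/726 = -289/363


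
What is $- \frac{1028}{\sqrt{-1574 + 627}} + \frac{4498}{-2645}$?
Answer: $- \frac{4498}{2645} + \frac{1028 i \sqrt{947}}{947} \approx -1.7006 + 33.406 i$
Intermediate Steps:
$- \frac{1028}{\sqrt{-1574 + 627}} + \frac{4498}{-2645} = - \frac{1028}{\sqrt{-947}} + 4498 \left(- \frac{1}{2645}\right) = - \frac{1028}{i \sqrt{947}} - \frac{4498}{2645} = - 1028 \left(- \frac{i \sqrt{947}}{947}\right) - \frac{4498}{2645} = \frac{1028 i \sqrt{947}}{947} - \frac{4498}{2645} = - \frac{4498}{2645} + \frac{1028 i \sqrt{947}}{947}$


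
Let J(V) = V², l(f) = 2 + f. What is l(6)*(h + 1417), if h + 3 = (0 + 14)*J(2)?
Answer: 11760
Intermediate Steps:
h = 53 (h = -3 + (0 + 14)*2² = -3 + 14*4 = -3 + 56 = 53)
l(6)*(h + 1417) = (2 + 6)*(53 + 1417) = 8*1470 = 11760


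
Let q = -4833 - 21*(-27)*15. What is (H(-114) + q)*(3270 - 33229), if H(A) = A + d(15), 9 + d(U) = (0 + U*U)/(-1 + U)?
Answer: -1495283649/14 ≈ -1.0681e+8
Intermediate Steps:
q = 3672 (q = -4833 - (-567)*15 = -4833 - 1*(-8505) = -4833 + 8505 = 3672)
d(U) = -9 + U**2/(-1 + U) (d(U) = -9 + (0 + U*U)/(-1 + U) = -9 + (0 + U**2)/(-1 + U) = -9 + U**2/(-1 + U))
H(A) = 99/14 + A (H(A) = A + (9 + 15**2 - 9*15)/(-1 + 15) = A + (9 + 225 - 135)/14 = A + (1/14)*99 = A + 99/14 = 99/14 + A)
(H(-114) + q)*(3270 - 33229) = ((99/14 - 114) + 3672)*(3270 - 33229) = (-1497/14 + 3672)*(-29959) = (49911/14)*(-29959) = -1495283649/14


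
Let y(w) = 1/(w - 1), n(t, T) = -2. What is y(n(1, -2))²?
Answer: ⅑ ≈ 0.11111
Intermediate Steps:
y(w) = 1/(-1 + w)
y(n(1, -2))² = (1/(-1 - 2))² = (1/(-3))² = (-⅓)² = ⅑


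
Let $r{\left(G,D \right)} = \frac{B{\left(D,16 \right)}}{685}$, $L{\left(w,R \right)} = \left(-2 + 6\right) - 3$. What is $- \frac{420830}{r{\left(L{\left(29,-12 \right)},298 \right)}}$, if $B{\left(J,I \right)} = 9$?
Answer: $- \frac{288268550}{9} \approx -3.203 \cdot 10^{7}$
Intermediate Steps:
$L{\left(w,R \right)} = 1$ ($L{\left(w,R \right)} = 4 - 3 = 1$)
$r{\left(G,D \right)} = \frac{9}{685}$
$- \frac{420830}{r{\left(L{\left(29,-12 \right)},298 \right)}} = - \frac{420830}{\frac{9}{685}} = \left(-420830\right) \frac{685}{9} = - \frac{288268550}{9}$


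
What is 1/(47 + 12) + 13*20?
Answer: 15341/59 ≈ 260.02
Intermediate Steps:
1/(47 + 12) + 13*20 = 1/59 + 260 = 15341/59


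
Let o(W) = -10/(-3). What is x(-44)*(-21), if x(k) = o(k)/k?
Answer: 35/22 ≈ 1.5909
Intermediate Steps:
o(W) = 10/3 (o(W) = -10*(-⅓) = 10/3)
x(k) = 10/(3*k)
x(-44)*(-21) = ((10/3)/(-44))*(-21) = ((10/3)*(-1/44))*(-21) = -5/66*(-21) = 35/22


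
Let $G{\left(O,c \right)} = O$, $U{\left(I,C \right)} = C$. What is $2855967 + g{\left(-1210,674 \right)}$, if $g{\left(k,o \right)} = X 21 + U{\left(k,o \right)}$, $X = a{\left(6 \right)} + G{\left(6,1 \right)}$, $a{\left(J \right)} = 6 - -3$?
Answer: $2856956$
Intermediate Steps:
$a{\left(J \right)} = 9$ ($a{\left(J \right)} = 6 + 3 = 9$)
$X = 15$ ($X = 9 + 6 = 15$)
$g{\left(k,o \right)} = 315 + o$ ($g{\left(k,o \right)} = 15 \cdot 21 + o = 315 + o$)
$2855967 + g{\left(-1210,674 \right)} = 2855967 + \left(315 + 674\right) = 2855967 + 989 = 2856956$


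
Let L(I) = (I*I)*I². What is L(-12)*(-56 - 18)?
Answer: -1534464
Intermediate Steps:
L(I) = I⁴ (L(I) = I²*I² = I⁴)
L(-12)*(-56 - 18) = (-12)⁴*(-56 - 18) = 20736*(-74) = -1534464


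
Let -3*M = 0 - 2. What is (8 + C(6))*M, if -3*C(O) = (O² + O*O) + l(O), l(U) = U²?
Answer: -56/3 ≈ -18.667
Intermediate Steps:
M = ⅔ (M = -(0 - 2)/3 = -⅓*(-2) = ⅔ ≈ 0.66667)
C(O) = -O² (C(O) = -((O² + O*O) + O²)/3 = -((O² + O²) + O²)/3 = -(2*O² + O²)/3 = -O²)
(8 + C(6))*M = (8 - 1*6²)*(⅔) = (8 - 1*36)*(⅔) = (8 - 36)*(⅔) = -28*⅔ = -56/3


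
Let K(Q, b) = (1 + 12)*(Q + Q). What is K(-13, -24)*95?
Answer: -32110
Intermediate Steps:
K(Q, b) = 26*Q (K(Q, b) = 13*(2*Q) = 26*Q)
K(-13, -24)*95 = (26*(-13))*95 = -338*95 = -32110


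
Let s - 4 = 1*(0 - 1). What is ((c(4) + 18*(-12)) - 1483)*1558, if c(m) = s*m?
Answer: -2628346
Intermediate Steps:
s = 3 (s = 4 + 1*(0 - 1) = 4 + 1*(-1) = 4 - 1 = 3)
c(m) = 3*m
((c(4) + 18*(-12)) - 1483)*1558 = ((3*4 + 18*(-12)) - 1483)*1558 = ((12 - 216) - 1483)*1558 = (-204 - 1483)*1558 = -1687*1558 = -2628346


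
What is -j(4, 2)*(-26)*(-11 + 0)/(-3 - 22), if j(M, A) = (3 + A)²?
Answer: 286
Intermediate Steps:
-j(4, 2)*(-26)*(-11 + 0)/(-3 - 22) = -(3 + 2)²*(-26)*(-11 + 0)/(-3 - 22) = -5²*(-26)*(-11/(-25)) = -25*(-26)*(-11*(-1/25)) = -(-650)*11/25 = -1*(-286) = 286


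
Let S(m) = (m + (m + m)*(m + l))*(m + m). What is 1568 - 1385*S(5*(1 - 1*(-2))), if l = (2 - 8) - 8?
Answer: -1868182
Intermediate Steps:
l = -14 (l = -6 - 8 = -14)
S(m) = 2*m*(m + 2*m*(-14 + m)) (S(m) = (m + (m + m)*(m - 14))*(m + m) = (m + (2*m)*(-14 + m))*(2*m) = (m + 2*m*(-14 + m))*(2*m) = 2*m*(m + 2*m*(-14 + m)))
1568 - 1385*S(5*(1 - 1*(-2))) = 1568 - 1385*(5*(1 - 1*(-2)))²*(-54 + 4*(5*(1 - 1*(-2)))) = 1568 - 1385*(5*(1 + 2))²*(-54 + 4*(5*(1 + 2))) = 1568 - 1385*(5*3)²*(-54 + 4*(5*3)) = 1568 - 1385*15²*(-54 + 4*15) = 1568 - 311625*(-54 + 60) = 1568 - 311625*6 = 1568 - 1385*1350 = 1568 - 1869750 = -1868182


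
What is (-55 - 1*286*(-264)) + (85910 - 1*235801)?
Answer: -74442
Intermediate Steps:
(-55 - 1*286*(-264)) + (85910 - 1*235801) = (-55 - 286*(-264)) + (85910 - 235801) = (-55 + 75504) - 149891 = 75449 - 149891 = -74442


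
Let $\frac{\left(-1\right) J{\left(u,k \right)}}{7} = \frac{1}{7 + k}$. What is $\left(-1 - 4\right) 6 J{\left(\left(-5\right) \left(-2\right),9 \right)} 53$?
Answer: $\frac{5565}{8} \approx 695.63$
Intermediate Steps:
$J{\left(u,k \right)} = - \frac{7}{7 + k}$
$\left(-1 - 4\right) 6 J{\left(\left(-5\right) \left(-2\right),9 \right)} 53 = \left(-1 - 4\right) 6 \left(- \frac{7}{7 + 9}\right) 53 = \left(-5\right) 6 \left(- \frac{7}{16}\right) 53 = - 30 \left(\left(-7\right) \frac{1}{16}\right) 53 = \left(-30\right) \left(- \frac{7}{16}\right) 53 = \frac{105}{8} \cdot 53 = \frac{5565}{8}$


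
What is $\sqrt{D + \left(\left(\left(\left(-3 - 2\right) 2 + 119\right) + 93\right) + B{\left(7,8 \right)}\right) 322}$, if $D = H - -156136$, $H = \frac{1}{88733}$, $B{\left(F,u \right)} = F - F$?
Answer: $\frac{\sqrt{1741470747109753}}{88733} \approx 470.3$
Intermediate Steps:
$B{\left(F,u \right)} = 0$
$H = \frac{1}{88733} \approx 1.127 \cdot 10^{-5}$
$D = \frac{13854415689}{88733}$ ($D = \frac{1}{88733} - -156136 = \frac{1}{88733} + 156136 = \frac{13854415689}{88733} \approx 1.5614 \cdot 10^{5}$)
$\sqrt{D + \left(\left(\left(\left(-3 - 2\right) 2 + 119\right) + 93\right) + B{\left(7,8 \right)}\right) 322} = \sqrt{\frac{13854415689}{88733} + \left(\left(\left(\left(-3 - 2\right) 2 + 119\right) + 93\right) + 0\right) 322} = \sqrt{\frac{13854415689}{88733} + \left(\left(\left(\left(-5\right) 2 + 119\right) + 93\right) + 0\right) 322} = \sqrt{\frac{13854415689}{88733} + \left(\left(\left(-10 + 119\right) + 93\right) + 0\right) 322} = \sqrt{\frac{13854415689}{88733} + \left(\left(109 + 93\right) + 0\right) 322} = \sqrt{\frac{13854415689}{88733} + \left(202 + 0\right) 322} = \sqrt{\frac{13854415689}{88733} + 202 \cdot 322} = \sqrt{\frac{13854415689}{88733} + 65044} = \sqrt{\frac{19625964941}{88733}} = \frac{\sqrt{1741470747109753}}{88733}$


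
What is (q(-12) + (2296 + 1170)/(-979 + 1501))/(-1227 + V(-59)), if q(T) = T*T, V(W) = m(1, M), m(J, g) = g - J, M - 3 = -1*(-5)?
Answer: -39317/318420 ≈ -0.12348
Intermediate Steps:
M = 8 (M = 3 - 1*(-5) = 3 + 5 = 8)
V(W) = 7 (V(W) = 8 - 1*1 = 8 - 1 = 7)
q(T) = T**2
(q(-12) + (2296 + 1170)/(-979 + 1501))/(-1227 + V(-59)) = ((-12)**2 + (2296 + 1170)/(-979 + 1501))/(-1227 + 7) = (144 + 3466/522)/(-1220) = (144 + 3466*(1/522))*(-1/1220) = (144 + 1733/261)*(-1/1220) = (39317/261)*(-1/1220) = -39317/318420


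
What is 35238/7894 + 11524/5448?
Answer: 35368385/5375814 ≈ 6.5792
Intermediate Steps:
35238/7894 + 11524/5448 = 35238*(1/7894) + 11524*(1/5448) = 17619/3947 + 2881/1362 = 35368385/5375814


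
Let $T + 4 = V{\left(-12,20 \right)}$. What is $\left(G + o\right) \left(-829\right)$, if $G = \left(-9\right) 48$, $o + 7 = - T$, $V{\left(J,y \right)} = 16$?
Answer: $373879$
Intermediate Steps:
$T = 12$ ($T = -4 + 16 = 12$)
$o = -19$ ($o = -7 - 12 = -19$)
$G = -432$
$\left(G + o\right) \left(-829\right) = \left(-432 - 19\right) \left(-829\right) = \left(-451\right) \left(-829\right) = 373879$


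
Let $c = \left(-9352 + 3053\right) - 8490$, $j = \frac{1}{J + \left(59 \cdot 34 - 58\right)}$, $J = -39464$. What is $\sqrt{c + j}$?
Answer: $\frac{15 i \sqrt{23127535415}}{18758} \approx 121.61 i$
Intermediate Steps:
$j = - \frac{1}{37516}$ ($j = \frac{1}{-39464 + \left(59 \cdot 34 - 58\right)} = \frac{1}{-39464 + \left(2006 - 58\right)} = \frac{1}{-39464 + 1948} = \frac{1}{-37516} = - \frac{1}{37516} \approx -2.6655 \cdot 10^{-5}$)
$c = -14789$ ($c = -6299 - 8490 = -14789$)
$\sqrt{c + j} = \sqrt{-14789 - \frac{1}{37516}} = \sqrt{- \frac{554824125}{37516}} = \frac{15 i \sqrt{23127535415}}{18758}$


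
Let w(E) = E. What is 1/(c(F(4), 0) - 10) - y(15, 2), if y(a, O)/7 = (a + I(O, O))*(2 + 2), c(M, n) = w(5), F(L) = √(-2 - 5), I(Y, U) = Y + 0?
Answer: -2381/5 ≈ -476.20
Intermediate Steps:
I(Y, U) = Y
F(L) = I*√7 (F(L) = √(-7) = I*√7)
c(M, n) = 5
y(a, O) = 28*O + 28*a (y(a, O) = 7*((a + O)*(2 + 2)) = 7*((O + a)*4) = 7*(4*O + 4*a) = 28*O + 28*a)
1/(c(F(4), 0) - 10) - y(15, 2) = 1/(5 - 10) - (28*2 + 28*15) = 1/(-5) - (56 + 420) = -⅕ - 1*476 = -⅕ - 476 = -2381/5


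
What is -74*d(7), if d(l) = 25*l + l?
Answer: -13468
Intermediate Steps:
d(l) = 26*l
-74*d(7) = -1924*7 = -74*182 = -13468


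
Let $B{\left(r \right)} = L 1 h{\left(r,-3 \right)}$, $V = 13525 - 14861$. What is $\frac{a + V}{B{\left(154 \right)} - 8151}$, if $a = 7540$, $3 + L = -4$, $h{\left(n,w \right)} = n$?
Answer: $- \frac{564}{839} \approx -0.67223$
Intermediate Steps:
$L = -7$ ($L = -3 - 4 = -7$)
$V = -1336$ ($V = 13525 - 14861 = -1336$)
$B{\left(r \right)} = - 7 r$ ($B{\left(r \right)} = \left(-7\right) 1 r = - 7 r$)
$\frac{a + V}{B{\left(154 \right)} - 8151} = \frac{7540 - 1336}{\left(-7\right) 154 - 8151} = \frac{6204}{-1078 - 8151} = \frac{6204}{-9229} = 6204 \left(- \frac{1}{9229}\right) = - \frac{564}{839}$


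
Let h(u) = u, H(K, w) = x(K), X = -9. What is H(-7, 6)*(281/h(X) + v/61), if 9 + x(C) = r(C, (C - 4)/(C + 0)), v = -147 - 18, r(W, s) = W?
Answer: 298016/549 ≈ 542.83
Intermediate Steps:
v = -165
x(C) = -9 + C
H(K, w) = -9 + K
H(-7, 6)*(281/h(X) + v/61) = (-9 - 7)*(281/(-9) - 165/61) = -16*(281*(-⅑) - 165*1/61) = -16*(-281/9 - 165/61) = -16*(-18626/549) = 298016/549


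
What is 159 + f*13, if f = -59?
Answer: -608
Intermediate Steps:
159 + f*13 = 159 - 59*13 = 159 - 767 = -608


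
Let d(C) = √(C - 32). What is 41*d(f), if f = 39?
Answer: 41*√7 ≈ 108.48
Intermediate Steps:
d(C) = √(-32 + C)
41*d(f) = 41*√(-32 + 39) = 41*√7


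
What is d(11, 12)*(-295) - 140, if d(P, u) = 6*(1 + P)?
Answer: -21380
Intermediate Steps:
d(P, u) = 6 + 6*P
d(11, 12)*(-295) - 140 = (6 + 6*11)*(-295) - 140 = (6 + 66)*(-295) - 140 = 72*(-295) - 140 = -21240 - 140 = -21380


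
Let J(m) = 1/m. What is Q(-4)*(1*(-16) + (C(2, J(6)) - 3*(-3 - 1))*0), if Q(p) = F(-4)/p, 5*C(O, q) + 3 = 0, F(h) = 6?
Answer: 24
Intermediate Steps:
C(O, q) = -⅗ (C(O, q) = -⅗ + (⅕)*0 = -⅗ + 0 = -⅗)
Q(p) = 6/p
Q(-4)*(1*(-16) + (C(2, J(6)) - 3*(-3 - 1))*0) = (6/(-4))*(1*(-16) + (-⅗ - 3*(-3 - 1))*0) = (6*(-¼))*(-16 + (-⅗ - 3*(-4))*0) = -3*(-16 + (-⅗ + 12)*0)/2 = -3*(-16 + (57/5)*0)/2 = -3*(-16 + 0)/2 = -3/2*(-16) = 24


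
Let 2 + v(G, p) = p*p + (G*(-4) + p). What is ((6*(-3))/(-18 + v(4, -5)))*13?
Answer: 117/8 ≈ 14.625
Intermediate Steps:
v(G, p) = -2 + p + p**2 - 4*G (v(G, p) = -2 + (p*p + (G*(-4) + p)) = -2 + (p**2 + (-4*G + p)) = -2 + (p**2 + (p - 4*G)) = -2 + (p + p**2 - 4*G) = -2 + p + p**2 - 4*G)
((6*(-3))/(-18 + v(4, -5)))*13 = ((6*(-3))/(-18 + (-2 - 5 + (-5)**2 - 4*4)))*13 = (-18/(-18 + (-2 - 5 + 25 - 16)))*13 = (-18/(-18 + 2))*13 = (-18/(-16))*13 = -1/16*(-18)*13 = (9/8)*13 = 117/8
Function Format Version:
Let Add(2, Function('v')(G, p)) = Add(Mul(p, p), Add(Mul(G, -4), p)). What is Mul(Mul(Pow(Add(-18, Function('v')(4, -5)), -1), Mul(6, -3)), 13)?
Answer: Rational(117, 8) ≈ 14.625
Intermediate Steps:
Function('v')(G, p) = Add(-2, p, Pow(p, 2), Mul(-4, G)) (Function('v')(G, p) = Add(-2, Add(Mul(p, p), Add(Mul(G, -4), p))) = Add(-2, Add(Pow(p, 2), Add(Mul(-4, G), p))) = Add(-2, Add(Pow(p, 2), Add(p, Mul(-4, G)))) = Add(-2, Add(p, Pow(p, 2), Mul(-4, G))) = Add(-2, p, Pow(p, 2), Mul(-4, G)))
Mul(Mul(Pow(Add(-18, Function('v')(4, -5)), -1), Mul(6, -3)), 13) = Mul(Mul(Pow(Add(-18, Add(-2, -5, Pow(-5, 2), Mul(-4, 4))), -1), Mul(6, -3)), 13) = Mul(Mul(Pow(Add(-18, Add(-2, -5, 25, -16)), -1), -18), 13) = Mul(Mul(Pow(Add(-18, 2), -1), -18), 13) = Mul(Mul(Pow(-16, -1), -18), 13) = Mul(Mul(Rational(-1, 16), -18), 13) = Mul(Rational(9, 8), 13) = Rational(117, 8)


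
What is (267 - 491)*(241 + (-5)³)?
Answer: -25984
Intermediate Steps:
(267 - 491)*(241 + (-5)³) = -224*(241 - 125) = -224*116 = -25984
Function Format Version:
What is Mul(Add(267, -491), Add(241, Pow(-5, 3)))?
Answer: -25984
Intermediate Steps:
Mul(Add(267, -491), Add(241, Pow(-5, 3))) = Mul(-224, Add(241, -125)) = Mul(-224, 116) = -25984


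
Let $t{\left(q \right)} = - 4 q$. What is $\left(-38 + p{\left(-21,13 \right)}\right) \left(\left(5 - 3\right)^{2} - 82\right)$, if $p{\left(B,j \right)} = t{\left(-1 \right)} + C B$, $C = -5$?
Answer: $-5538$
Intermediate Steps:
$p{\left(B,j \right)} = 4 - 5 B$ ($p{\left(B,j \right)} = \left(-4\right) \left(-1\right) - 5 B = 4 - 5 B$)
$\left(-38 + p{\left(-21,13 \right)}\right) \left(\left(5 - 3\right)^{2} - 82\right) = \left(-38 + \left(4 - -105\right)\right) \left(\left(5 - 3\right)^{2} - 82\right) = \left(-38 + \left(4 + 105\right)\right) \left(2^{2} - 82\right) = \left(-38 + 109\right) \left(4 - 82\right) = 71 \left(-78\right) = -5538$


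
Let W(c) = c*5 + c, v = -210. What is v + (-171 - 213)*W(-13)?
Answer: 29742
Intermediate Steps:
W(c) = 6*c (W(c) = 5*c + c = 6*c)
v + (-171 - 213)*W(-13) = -210 + (-171 - 213)*(6*(-13)) = -210 - 384*(-78) = -210 + 29952 = 29742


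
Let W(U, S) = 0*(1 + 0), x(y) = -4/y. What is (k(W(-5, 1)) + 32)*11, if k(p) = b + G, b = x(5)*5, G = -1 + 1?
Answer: 308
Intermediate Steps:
G = 0
b = -4 (b = -4/5*5 = -4*⅕*5 = -⅘*5 = -4)
W(U, S) = 0 (W(U, S) = 0*1 = 0)
k(p) = -4 (k(p) = -4 + 0 = -4)
(k(W(-5, 1)) + 32)*11 = (-4 + 32)*11 = 28*11 = 308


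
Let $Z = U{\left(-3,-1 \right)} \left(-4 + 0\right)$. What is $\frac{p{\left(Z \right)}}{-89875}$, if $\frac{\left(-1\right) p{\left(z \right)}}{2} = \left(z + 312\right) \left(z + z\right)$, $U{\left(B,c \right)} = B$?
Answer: $\frac{15552}{89875} \approx 0.17304$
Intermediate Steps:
$Z = 12$ ($Z = - 3 \left(-4 + 0\right) = \left(-3\right) \left(-4\right) = 12$)
$p{\left(z \right)} = - 4 z \left(312 + z\right)$ ($p{\left(z \right)} = - 2 \left(z + 312\right) \left(z + z\right) = - 2 \left(312 + z\right) 2 z = - 2 \cdot 2 z \left(312 + z\right) = - 4 z \left(312 + z\right)$)
$\frac{p{\left(Z \right)}}{-89875} = \frac{\left(-4\right) 12 \left(312 + 12\right)}{-89875} = \left(-4\right) 12 \cdot 324 \left(- \frac{1}{89875}\right) = \left(-15552\right) \left(- \frac{1}{89875}\right) = \frac{15552}{89875}$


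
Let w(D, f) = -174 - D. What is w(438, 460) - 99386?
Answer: -99998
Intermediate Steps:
w(438, 460) - 99386 = (-174 - 1*438) - 99386 = (-174 - 438) - 99386 = -612 - 99386 = -99998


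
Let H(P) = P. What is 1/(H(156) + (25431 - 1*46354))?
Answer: -1/20767 ≈ -4.8153e-5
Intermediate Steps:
1/(H(156) + (25431 - 1*46354)) = 1/(156 + (25431 - 1*46354)) = 1/(156 + (25431 - 46354)) = 1/(156 - 20923) = 1/(-20767) = -1/20767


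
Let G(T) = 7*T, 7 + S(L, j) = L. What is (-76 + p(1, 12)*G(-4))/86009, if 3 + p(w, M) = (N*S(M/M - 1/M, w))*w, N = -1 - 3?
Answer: -2020/258027 ≈ -0.0078286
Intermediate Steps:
N = -4
S(L, j) = -7 + L
p(w, M) = -3 + w*(24 + 4/M) (p(w, M) = -3 + (-4*(-7 + (M/M - 1/M)))*w = -3 + (-4*(-7 + (1 - 1/M)))*w = -3 + (-4*(-6 - 1/M))*w = -3 + (24 + 4/M)*w = -3 + w*(24 + 4/M))
(-76 + p(1, 12)*G(-4))/86009 = (-76 + (-3 + 24*1 + 4*1/12)*(7*(-4)))/86009 = (-76 + (-3 + 24 + 4*1*(1/12))*(-28))*(1/86009) = (-76 + (-3 + 24 + ⅓)*(-28))*(1/86009) = (-76 + (64/3)*(-28))*(1/86009) = (-76 - 1792/3)*(1/86009) = -2020/3*1/86009 = -2020/258027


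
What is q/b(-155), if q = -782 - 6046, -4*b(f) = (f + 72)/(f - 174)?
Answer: 8985648/83 ≈ 1.0826e+5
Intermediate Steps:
b(f) = -(72 + f)/(4*(-174 + f)) (b(f) = -(f + 72)/(4*(f - 174)) = -(72 + f)/(4*(-174 + f)))
q = -6828
q/b(-155) = -6828*4*(-174 - 155)/(-72 - 1*(-155)) = -6828*(-1316/(-72 + 155)) = -6828/((1/4)*(-1/329)*83) = -6828/(-83/1316) = -6828*(-1316/83) = 8985648/83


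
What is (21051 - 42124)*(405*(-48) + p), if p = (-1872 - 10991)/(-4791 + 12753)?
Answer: 3261976975439/7962 ≈ 4.0969e+8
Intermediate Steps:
p = -12863/7962 ≈ -1.6155
(21051 - 42124)*(405*(-48) + p) = (21051 - 42124)*(405*(-48) - 12863/7962) = -21073*(-19440 - 12863/7962) = -21073*(-154794143/7962) = 3261976975439/7962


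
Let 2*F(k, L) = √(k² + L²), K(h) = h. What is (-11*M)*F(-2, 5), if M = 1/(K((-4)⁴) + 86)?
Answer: -11*√29/684 ≈ -0.086604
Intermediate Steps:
M = 1/342 (M = 1/((-4)⁴ + 86) = 1/(256 + 86) = 1/342 ≈ 0.0029240)
F(k, L) = √(L² + k²)/2 (F(k, L) = √(k² + L²)/2 = √(L² + k²)/2)
(-11*M)*F(-2, 5) = (-11*1/342)*(√(5² + (-2)²)/2) = -11*√(25 + 4)/684 = -11*√29/684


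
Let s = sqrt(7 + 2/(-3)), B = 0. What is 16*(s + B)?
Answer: 16*sqrt(57)/3 ≈ 40.266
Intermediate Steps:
s = sqrt(57)/3 (s = sqrt(7 + 2*(-1/3)) = sqrt(7 - 2/3) = sqrt(19/3) = sqrt(57)/3 ≈ 2.5166)
16*(s + B) = 16*(sqrt(57)/3 + 0) = 16*(sqrt(57)/3) = 16*sqrt(57)/3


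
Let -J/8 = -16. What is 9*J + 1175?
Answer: 2327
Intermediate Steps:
J = 128 (J = -8*(-16) = 128)
9*J + 1175 = 9*128 + 1175 = 1152 + 1175 = 2327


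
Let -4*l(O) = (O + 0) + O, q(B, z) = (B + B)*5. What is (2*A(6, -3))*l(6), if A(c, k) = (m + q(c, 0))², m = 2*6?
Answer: -31104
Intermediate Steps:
m = 12
q(B, z) = 10*B (q(B, z) = (2*B)*5 = 10*B)
l(O) = -O/2 (l(O) = -((O + 0) + O)/4 = -(O + O)/4 = -O/2)
A(c, k) = (12 + 10*c)²
(2*A(6, -3))*l(6) = (2*(4*(6 + 5*6)²))*(-½*6) = (2*(4*(6 + 30)²))*(-3) = (2*(4*36²))*(-3) = (2*(4*1296))*(-3) = (2*5184)*(-3) = 10368*(-3) = -31104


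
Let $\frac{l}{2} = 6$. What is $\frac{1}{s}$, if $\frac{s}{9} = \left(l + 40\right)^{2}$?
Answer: $\frac{1}{24336} \approx 4.1091 \cdot 10^{-5}$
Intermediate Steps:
$l = 12$ ($l = 2 \cdot 6 = 12$)
$s = 24336$ ($s = 9 \left(12 + 40\right)^{2} = 9 \cdot 52^{2} = 9 \cdot 2704 = 24336$)
$\frac{1}{s} = \frac{1}{24336}$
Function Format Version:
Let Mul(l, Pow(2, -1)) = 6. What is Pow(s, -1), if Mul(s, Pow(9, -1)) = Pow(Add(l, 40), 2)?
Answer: Rational(1, 24336) ≈ 4.1091e-5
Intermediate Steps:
l = 12 (l = Mul(2, 6) = 12)
s = 24336 (s = Mul(9, Pow(Add(12, 40), 2)) = Mul(9, Pow(52, 2)) = Mul(9, 2704) = 24336)
Pow(s, -1) = Pow(24336, -1) = Rational(1, 24336)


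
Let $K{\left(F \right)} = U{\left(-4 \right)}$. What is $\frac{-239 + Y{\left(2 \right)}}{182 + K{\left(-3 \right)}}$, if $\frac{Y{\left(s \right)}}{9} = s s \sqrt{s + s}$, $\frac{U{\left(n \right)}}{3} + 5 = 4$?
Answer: $- \frac{167}{179} \approx -0.93296$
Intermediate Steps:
$U{\left(n \right)} = -3$ ($U{\left(n \right)} = -15 + 3 \cdot 4 = -15 + 12 = -3$)
$K{\left(F \right)} = -3$
$Y{\left(s \right)} = 9 \sqrt{2} s^{\frac{5}{2}}$ ($Y{\left(s \right)} = 9 s s \sqrt{s + s} = 9 s^{2} \sqrt{2 s} = 9 s^{2} \sqrt{2} \sqrt{s} = 9 \sqrt{2} s^{\frac{5}{2}}$)
$\frac{-239 + Y{\left(2 \right)}}{182 + K{\left(-3 \right)}} = \frac{-239 + 9 \sqrt{2} \cdot 2^{\frac{5}{2}}}{182 - 3} = \frac{-239 + 9 \sqrt{2} \cdot 4 \sqrt{2}}{179} = \left(-239 + 72\right) \frac{1}{179} = \left(-167\right) \frac{1}{179} = - \frac{167}{179}$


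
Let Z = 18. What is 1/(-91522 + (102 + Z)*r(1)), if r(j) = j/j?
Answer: -1/91402 ≈ -1.0941e-5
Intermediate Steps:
r(j) = 1
1/(-91522 + (102 + Z)*r(1)) = 1/(-91522 + (102 + 18)*1) = 1/(-91522 + 120*1) = 1/(-91522 + 120) = 1/(-91402) = -1/91402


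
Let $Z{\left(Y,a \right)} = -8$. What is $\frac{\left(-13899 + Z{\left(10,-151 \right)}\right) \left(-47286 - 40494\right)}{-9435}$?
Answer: $- \frac{81383764}{629} \approx -1.2939 \cdot 10^{5}$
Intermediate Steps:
$\frac{\left(-13899 + Z{\left(10,-151 \right)}\right) \left(-47286 - 40494\right)}{-9435} = \frac{\left(-13899 - 8\right) \left(-47286 - 40494\right)}{-9435} = \left(-13907\right) \left(-87780\right) \left(- \frac{1}{9435}\right) = 1220756460 \left(- \frac{1}{9435}\right) = - \frac{81383764}{629}$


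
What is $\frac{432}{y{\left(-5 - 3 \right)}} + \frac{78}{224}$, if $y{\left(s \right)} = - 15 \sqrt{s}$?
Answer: $\frac{39}{112} + \frac{36 i \sqrt{2}}{5} \approx 0.34821 + 10.182 i$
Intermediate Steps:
$\frac{432}{y{\left(-5 - 3 \right)}} + \frac{78}{224} = \frac{432}{\left(-15\right) \sqrt{-5 - 3}} + \frac{78}{224} = \frac{432}{\left(-15\right) \sqrt{-5 - 3}} + 78 \cdot \frac{1}{224} = \frac{432}{\left(-15\right) \sqrt{-8}} + \frac{39}{112} = \frac{432}{\left(-15\right) 2 i \sqrt{2}} + \frac{39}{112} = \frac{432}{\left(-30\right) i \sqrt{2}} + \frac{39}{112} = 432 \frac{i \sqrt{2}}{60} + \frac{39}{112} = \frac{36 i \sqrt{2}}{5} + \frac{39}{112} = \frac{39}{112} + \frac{36 i \sqrt{2}}{5}$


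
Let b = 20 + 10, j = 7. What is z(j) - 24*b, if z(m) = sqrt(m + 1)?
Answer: -720 + 2*sqrt(2) ≈ -717.17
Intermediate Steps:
b = 30
z(m) = sqrt(1 + m)
z(j) - 24*b = sqrt(1 + 7) - 24*30 = sqrt(8) - 720 = 2*sqrt(2) - 720 = -720 + 2*sqrt(2)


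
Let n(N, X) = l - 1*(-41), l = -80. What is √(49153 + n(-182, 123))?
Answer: √49114 ≈ 221.62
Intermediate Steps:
n(N, X) = -39 (n(N, X) = -80 - 1*(-41) = -80 + 41 = -39)
√(49153 + n(-182, 123)) = √(49153 - 39) = √49114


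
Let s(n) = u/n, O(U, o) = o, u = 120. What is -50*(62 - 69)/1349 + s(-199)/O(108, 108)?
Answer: 613360/2416059 ≈ 0.25387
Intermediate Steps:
s(n) = 120/n
-50*(62 - 69)/1349 + s(-199)/O(108, 108) = -50*(62 - 69)/1349 + (120/(-199))/108 = -50*(-7)*(1/1349) + (120*(-1/199))*(1/108) = 350*(1/1349) - 120/199*1/108 = 350/1349 - 10/1791 = 613360/2416059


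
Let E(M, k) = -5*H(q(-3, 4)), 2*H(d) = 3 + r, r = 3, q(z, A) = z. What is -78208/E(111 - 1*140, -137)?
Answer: 78208/15 ≈ 5213.9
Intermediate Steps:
H(d) = 3 (H(d) = (3 + 3)/2 = (½)*6 = 3)
E(M, k) = -15 (E(M, k) = -5*3 = -15)
-78208/E(111 - 1*140, -137) = -78208/(-15) = -78208*(-1/15) = 78208/15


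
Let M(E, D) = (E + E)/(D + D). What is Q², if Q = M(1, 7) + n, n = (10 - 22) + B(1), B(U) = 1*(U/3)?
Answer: 58564/441 ≈ 132.80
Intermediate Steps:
B(U) = U/3 (B(U) = 1*(U*(⅓)) = 1*(U/3) = U/3)
M(E, D) = E/D (M(E, D) = (2*E)/((2*D)) = (2*E)*(1/(2*D)) = E/D)
n = -35/3 (n = (10 - 22) + (⅓)*1 = -12 + ⅓ = -35/3 ≈ -11.667)
Q = -242/21 (Q = 1/7 - 35/3 = 1*(⅐) - 35/3 = ⅐ - 35/3 = -242/21 ≈ -11.524)
Q² = (-242/21)² = 58564/441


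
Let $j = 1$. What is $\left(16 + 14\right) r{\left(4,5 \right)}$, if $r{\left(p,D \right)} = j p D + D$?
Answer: $750$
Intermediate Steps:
$r{\left(p,D \right)} = D + D p$ ($r{\left(p,D \right)} = 1 p D + D = p D + D = D p + D = D + D p$)
$\left(16 + 14\right) r{\left(4,5 \right)} = \left(16 + 14\right) 5 \left(1 + 4\right) = 30 \cdot 5 \cdot 5 = 30 \cdot 25 = 750$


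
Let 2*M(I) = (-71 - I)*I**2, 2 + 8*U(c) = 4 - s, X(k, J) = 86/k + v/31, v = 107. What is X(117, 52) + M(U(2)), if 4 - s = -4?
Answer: -7229003/464256 ≈ -15.571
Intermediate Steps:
X(k, J) = 107/31 + 86/k (X(k, J) = 86/k + 107/31 = 107/31 + 86/k)
s = 8 (s = 4 - 1*(-4) = 4 + 4 = 8)
U(c) = -3/4 (U(c) = -1/4 + (4 - 1*8)/8 = -1/4 + (4 - 8)/8 = -1/4 + (1/8)*(-4) = -1/4 - 1/2 = -3/4)
M(I) = I**2*(-71 - I)/2 (M(I) = ((-71 - I)*I**2)/2 = (I**2*(-71 - I))/2 = I**2*(-71 - I)/2)
X(117, 52) + M(U(2)) = (107/31 + 86/117) + (-3/4)**2*(-71 - 1*(-3/4))/2 = (107/31 + 86*(1/117)) + (1/2)*(9/16)*(-71 + 3/4) = (107/31 + 86/117) + (1/2)*(9/16)*(-281/4) = 15185/3627 - 2529/128 = -7229003/464256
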